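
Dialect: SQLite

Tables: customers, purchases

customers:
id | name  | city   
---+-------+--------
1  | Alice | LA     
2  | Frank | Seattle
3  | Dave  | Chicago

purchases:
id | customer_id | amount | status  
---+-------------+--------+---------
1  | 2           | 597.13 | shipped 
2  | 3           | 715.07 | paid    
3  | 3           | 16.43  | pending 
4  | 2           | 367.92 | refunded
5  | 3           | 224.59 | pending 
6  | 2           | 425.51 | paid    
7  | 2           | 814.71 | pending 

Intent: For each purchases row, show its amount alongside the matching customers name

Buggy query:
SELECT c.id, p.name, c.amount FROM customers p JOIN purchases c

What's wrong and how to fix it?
Bug: Missing join condition: each purchases row is matched to all customers rows instead of just its own

Fix: Specify the join condition linking the foreign key to the parent id

Corrected query:
SELECT c.id, p.name, c.amount FROM customers p JOIN purchases c ON c.customer_id = p.id

Result:
id | name  | amount
---+-------+-------
1  | Frank | 597.13
2  | Dave  | 715.07
3  | Dave  | 16.43 
4  | Frank | 367.92
5  | Dave  | 224.59
6  | Frank | 425.51
7  | Frank | 814.71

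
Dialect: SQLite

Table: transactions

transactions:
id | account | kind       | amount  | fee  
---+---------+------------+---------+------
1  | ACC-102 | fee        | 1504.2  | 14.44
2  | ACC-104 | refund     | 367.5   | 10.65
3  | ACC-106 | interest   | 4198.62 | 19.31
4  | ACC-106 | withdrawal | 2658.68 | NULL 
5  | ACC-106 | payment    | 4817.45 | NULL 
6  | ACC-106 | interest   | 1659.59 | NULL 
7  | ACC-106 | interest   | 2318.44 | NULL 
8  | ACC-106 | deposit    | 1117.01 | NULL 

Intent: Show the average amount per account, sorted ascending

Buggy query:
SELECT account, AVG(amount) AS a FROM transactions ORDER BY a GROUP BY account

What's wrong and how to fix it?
Bug: ORDER BY appears before GROUP BY; SQL clause order requires GROUP BY first

Fix: Move ORDER BY to the end, after GROUP BY

Corrected query:
SELECT account, AVG(amount) AS a FROM transactions GROUP BY account ORDER BY a

Result:
account | a       
--------+---------
ACC-104 | 367.5   
ACC-102 | 1504.2  
ACC-106 | 2794.965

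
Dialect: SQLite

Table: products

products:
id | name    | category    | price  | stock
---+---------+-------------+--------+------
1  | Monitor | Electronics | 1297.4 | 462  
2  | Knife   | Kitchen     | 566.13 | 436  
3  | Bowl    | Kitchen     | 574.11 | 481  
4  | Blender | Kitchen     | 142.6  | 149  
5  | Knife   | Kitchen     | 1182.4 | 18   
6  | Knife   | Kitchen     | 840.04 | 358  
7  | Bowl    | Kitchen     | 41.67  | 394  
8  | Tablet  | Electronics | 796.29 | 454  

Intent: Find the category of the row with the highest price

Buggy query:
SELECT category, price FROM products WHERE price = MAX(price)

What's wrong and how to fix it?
Bug: MAX(price) is an aggregate and cannot be used directly in WHERE

Fix: Use a subquery: WHERE price = (SELECT MAX(price) FROM products)

Corrected query:
SELECT category, price FROM products WHERE price = (SELECT MAX(price) FROM products)

Result:
category    | price 
------------+-------
Electronics | 1297.4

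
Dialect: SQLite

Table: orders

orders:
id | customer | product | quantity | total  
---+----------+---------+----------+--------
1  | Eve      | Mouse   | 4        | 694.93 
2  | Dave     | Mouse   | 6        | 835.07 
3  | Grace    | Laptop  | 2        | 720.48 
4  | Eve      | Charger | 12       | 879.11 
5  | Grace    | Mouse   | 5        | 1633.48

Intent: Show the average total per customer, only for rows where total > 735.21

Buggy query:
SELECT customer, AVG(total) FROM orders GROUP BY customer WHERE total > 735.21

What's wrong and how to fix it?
Bug: WHERE cannot follow GROUP BY

Fix: Place WHERE between FROM and GROUP BY

Corrected query:
SELECT customer, AVG(total) FROM orders WHERE total > 735.21 GROUP BY customer

Result:
customer | AVG(total)
---------+-----------
Dave     | 835.07    
Eve      | 879.11    
Grace    | 1633.48   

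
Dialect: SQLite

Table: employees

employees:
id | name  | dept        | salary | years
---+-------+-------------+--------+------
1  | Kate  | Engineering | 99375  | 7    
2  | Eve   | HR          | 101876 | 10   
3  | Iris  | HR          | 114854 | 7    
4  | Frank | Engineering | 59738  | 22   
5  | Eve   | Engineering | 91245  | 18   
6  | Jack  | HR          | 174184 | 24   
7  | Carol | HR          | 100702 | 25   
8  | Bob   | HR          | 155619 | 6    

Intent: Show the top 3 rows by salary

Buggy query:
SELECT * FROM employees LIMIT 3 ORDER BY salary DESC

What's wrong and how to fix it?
Bug: ORDER BY cannot follow LIMIT; LIMIT is the final clause

Fix: Swap the clauses: ORDER BY first, then LIMIT

Corrected query:
SELECT * FROM employees ORDER BY salary DESC LIMIT 3

Result:
id | name | dept | salary | years
---+------+------+--------+------
6  | Jack | HR   | 174184 | 24   
8  | Bob  | HR   | 155619 | 6    
3  | Iris | HR   | 114854 | 7    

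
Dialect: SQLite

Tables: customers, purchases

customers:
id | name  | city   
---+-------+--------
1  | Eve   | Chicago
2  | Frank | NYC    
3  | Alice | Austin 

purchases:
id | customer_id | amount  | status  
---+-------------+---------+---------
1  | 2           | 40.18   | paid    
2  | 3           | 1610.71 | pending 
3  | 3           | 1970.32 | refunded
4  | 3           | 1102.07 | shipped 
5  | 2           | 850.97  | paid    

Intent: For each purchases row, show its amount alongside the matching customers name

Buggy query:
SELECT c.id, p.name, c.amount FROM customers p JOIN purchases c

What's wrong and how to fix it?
Bug: JOIN with no ON clause produces a cartesian product; every purchases row pairs with every customers row

Fix: Specify the join condition linking the foreign key to the parent id

Corrected query:
SELECT c.id, p.name, c.amount FROM customers p JOIN purchases c ON c.customer_id = p.id

Result:
id | name  | amount 
---+-------+--------
1  | Frank | 40.18  
2  | Alice | 1610.71
3  | Alice | 1970.32
4  | Alice | 1102.07
5  | Frank | 850.97 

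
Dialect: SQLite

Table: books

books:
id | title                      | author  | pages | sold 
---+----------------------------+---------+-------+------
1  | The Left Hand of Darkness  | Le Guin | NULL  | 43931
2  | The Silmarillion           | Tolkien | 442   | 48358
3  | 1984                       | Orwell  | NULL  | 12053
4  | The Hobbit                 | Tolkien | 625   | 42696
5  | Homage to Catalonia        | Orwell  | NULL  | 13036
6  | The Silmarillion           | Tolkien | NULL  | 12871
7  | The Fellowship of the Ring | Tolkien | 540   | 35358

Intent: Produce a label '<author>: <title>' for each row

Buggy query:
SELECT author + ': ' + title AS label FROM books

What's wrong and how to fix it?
Bug: SQLite uses || for string concatenation; + coerces text to numbers (yielding 0)

Fix: Replace + with || to concatenate text

Corrected query:
SELECT author || ': ' || title AS label FROM books

Result:
label                              
-----------------------------------
Le Guin: The Left Hand of Darkness 
Tolkien: The Silmarillion          
Orwell: 1984                       
Tolkien: The Hobbit                
Orwell: Homage to Catalonia        
Tolkien: The Silmarillion          
Tolkien: The Fellowship of the Ring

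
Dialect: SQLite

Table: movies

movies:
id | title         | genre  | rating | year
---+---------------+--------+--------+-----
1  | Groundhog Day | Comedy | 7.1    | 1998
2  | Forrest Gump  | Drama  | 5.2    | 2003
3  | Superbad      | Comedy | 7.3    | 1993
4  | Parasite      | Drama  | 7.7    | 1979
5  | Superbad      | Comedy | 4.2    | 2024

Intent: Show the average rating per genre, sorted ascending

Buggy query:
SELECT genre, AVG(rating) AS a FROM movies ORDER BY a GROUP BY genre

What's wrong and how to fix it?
Bug: ORDER BY appears before GROUP BY; SQL clause order requires GROUP BY first

Fix: Move ORDER BY to the end, after GROUP BY

Corrected query:
SELECT genre, AVG(rating) AS a FROM movies GROUP BY genre ORDER BY a

Result:
genre  | a   
-------+-----
Comedy | 6.2 
Drama  | 6.45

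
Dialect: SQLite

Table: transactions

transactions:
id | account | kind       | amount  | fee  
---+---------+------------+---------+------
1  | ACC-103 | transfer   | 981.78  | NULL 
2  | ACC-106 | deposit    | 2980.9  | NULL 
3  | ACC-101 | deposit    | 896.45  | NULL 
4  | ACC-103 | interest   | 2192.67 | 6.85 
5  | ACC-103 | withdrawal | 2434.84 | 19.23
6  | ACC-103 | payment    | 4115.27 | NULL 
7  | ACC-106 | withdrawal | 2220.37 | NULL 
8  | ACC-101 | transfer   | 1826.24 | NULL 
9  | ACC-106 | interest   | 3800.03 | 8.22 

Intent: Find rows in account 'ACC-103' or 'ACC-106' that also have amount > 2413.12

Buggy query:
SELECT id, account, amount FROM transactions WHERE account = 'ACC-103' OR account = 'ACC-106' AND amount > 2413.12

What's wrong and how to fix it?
Bug: AND binds tighter than OR, so this parses as account = 'ACC-103' OR (account = 'ACC-106' AND amount > 2413.12)

Fix: Add parentheses around the OR so the AND applies to both alternatives

Corrected query:
SELECT id, account, amount FROM transactions WHERE (account = 'ACC-103' OR account = 'ACC-106') AND amount > 2413.12

Result:
id | account | amount 
---+---------+--------
2  | ACC-106 | 2980.9 
5  | ACC-103 | 2434.84
6  | ACC-103 | 4115.27
9  | ACC-106 | 3800.03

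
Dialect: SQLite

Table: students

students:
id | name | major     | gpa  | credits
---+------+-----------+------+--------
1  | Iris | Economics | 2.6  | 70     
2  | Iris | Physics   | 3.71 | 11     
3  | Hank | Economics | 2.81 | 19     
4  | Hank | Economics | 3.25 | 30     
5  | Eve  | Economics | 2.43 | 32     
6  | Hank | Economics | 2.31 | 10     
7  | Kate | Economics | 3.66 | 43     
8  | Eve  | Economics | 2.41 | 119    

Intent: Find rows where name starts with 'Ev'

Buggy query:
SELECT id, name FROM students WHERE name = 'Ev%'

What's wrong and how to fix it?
Bug: '=' compares the literal string including the % character; pattern matching needs LIKE

Fix: Replace '=' with LIKE so 'Ev%' is treated as a pattern

Corrected query:
SELECT id, name FROM students WHERE name LIKE 'Ev%'

Result:
id | name
---+-----
5  | Eve 
8  | Eve 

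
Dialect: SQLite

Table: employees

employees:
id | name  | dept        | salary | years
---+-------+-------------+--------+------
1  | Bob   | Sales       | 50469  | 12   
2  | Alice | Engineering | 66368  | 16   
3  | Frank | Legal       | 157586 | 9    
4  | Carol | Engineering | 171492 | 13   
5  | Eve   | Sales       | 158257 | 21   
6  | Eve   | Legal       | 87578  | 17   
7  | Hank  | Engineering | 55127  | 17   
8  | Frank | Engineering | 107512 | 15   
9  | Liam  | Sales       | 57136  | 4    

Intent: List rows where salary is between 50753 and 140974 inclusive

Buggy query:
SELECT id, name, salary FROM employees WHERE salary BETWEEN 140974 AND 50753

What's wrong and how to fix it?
Bug: The bounds are reversed; BETWEEN a AND b requires a <= b to match anything

Fix: Write BETWEEN 50753 AND 140974

Corrected query:
SELECT id, name, salary FROM employees WHERE salary BETWEEN 50753 AND 140974

Result:
id | name  | salary
---+-------+-------
2  | Alice | 66368 
6  | Eve   | 87578 
7  | Hank  | 55127 
8  | Frank | 107512
9  | Liam  | 57136 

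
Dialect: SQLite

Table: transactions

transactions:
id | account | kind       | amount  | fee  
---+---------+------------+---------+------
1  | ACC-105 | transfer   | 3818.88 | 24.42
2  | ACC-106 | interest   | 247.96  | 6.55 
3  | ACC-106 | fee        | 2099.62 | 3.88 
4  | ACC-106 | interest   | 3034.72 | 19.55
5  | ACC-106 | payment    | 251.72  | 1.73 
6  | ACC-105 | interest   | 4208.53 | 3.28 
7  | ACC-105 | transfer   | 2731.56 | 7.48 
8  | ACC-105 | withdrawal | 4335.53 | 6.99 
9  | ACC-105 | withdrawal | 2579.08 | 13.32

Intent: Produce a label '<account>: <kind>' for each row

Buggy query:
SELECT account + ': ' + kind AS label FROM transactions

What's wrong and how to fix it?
Bug: SQLite uses || for string concatenation; + coerces text to numbers (yielding 0)

Fix: Use the || operator for string concatenation

Corrected query:
SELECT account || ': ' || kind AS label FROM transactions

Result:
label              
-------------------
ACC-105: transfer  
ACC-106: interest  
ACC-106: fee       
ACC-106: interest  
ACC-106: payment   
ACC-105: interest  
ACC-105: transfer  
ACC-105: withdrawal
ACC-105: withdrawal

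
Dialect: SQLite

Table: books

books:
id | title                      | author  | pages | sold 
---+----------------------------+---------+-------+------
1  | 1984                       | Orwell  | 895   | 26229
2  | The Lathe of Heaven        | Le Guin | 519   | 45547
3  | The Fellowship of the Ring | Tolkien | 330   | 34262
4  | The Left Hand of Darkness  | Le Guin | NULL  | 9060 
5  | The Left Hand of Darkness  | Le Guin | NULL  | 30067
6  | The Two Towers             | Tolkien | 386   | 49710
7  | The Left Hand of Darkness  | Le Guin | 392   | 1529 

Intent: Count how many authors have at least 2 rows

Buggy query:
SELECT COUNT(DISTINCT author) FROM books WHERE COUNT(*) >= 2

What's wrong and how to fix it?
Bug: WHERE filters individual rows, not groups, so a group-level COUNT is invalid there

Fix: Group first with HAVING COUNT(*) >= 2, then COUNT the resulting groups

Corrected query:
SELECT COUNT(*) FROM (SELECT author FROM books GROUP BY author HAVING COUNT(*) >= 2)

Result:
COUNT(*)
--------
2       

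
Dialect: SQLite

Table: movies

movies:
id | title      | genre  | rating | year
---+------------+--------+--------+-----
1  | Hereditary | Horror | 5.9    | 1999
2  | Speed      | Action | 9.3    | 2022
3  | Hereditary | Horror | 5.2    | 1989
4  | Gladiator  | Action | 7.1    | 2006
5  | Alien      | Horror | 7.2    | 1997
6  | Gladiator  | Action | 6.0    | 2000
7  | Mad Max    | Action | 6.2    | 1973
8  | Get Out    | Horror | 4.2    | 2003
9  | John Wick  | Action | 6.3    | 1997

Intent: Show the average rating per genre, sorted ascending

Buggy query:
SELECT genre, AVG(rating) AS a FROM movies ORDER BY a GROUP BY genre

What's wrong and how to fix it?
Bug: GROUP BY must precede ORDER BY

Fix: Reorder: SELECT … FROM … GROUP BY … ORDER BY …

Corrected query:
SELECT genre, AVG(rating) AS a FROM movies GROUP BY genre ORDER BY a

Result:
genre  | a    
-------+------
Horror | 5.625
Action | 6.98 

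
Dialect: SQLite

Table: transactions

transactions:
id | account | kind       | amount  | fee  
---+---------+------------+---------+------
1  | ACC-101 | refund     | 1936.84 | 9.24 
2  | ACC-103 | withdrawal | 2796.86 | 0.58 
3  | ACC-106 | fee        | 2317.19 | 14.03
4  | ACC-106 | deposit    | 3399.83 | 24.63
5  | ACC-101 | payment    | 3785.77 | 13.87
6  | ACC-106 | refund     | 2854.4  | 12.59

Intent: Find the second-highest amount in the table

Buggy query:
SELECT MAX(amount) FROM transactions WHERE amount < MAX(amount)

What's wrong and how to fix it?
Bug: MAX(amount) on the right of the comparison is an aggregate-in-WHERE error

Fix: Put the inner MAX in a scalar subquery

Corrected query:
SELECT MAX(amount) FROM transactions WHERE amount < (SELECT MAX(amount) FROM transactions)

Result:
MAX(amount)
-----------
3399.83    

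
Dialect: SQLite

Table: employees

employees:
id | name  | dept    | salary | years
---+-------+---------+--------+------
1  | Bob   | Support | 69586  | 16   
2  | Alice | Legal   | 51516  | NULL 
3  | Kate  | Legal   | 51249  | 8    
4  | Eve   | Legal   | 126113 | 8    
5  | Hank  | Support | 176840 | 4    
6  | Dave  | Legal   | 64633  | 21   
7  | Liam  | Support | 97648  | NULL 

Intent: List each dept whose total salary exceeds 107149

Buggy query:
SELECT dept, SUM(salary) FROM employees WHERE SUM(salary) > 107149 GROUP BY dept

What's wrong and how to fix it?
Bug: WHERE runs before GROUP BY, so aggregates aren't available there

Fix: Move the aggregate condition to a HAVING clause

Corrected query:
SELECT dept, SUM(salary) FROM employees GROUP BY dept HAVING SUM(salary) > 107149

Result:
dept    | SUM(salary)
--------+------------
Legal   | 293511     
Support | 344074     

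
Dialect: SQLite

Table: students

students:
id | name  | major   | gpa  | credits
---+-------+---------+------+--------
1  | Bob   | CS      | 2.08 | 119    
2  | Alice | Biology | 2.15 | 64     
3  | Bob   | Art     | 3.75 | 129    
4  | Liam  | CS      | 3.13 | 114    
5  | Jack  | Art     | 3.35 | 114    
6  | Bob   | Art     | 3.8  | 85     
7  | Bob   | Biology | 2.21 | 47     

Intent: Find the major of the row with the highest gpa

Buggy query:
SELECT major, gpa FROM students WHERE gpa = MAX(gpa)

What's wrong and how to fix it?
Bug: WHERE is evaluated per row; an aggregate over the whole table isn't defined there

Fix: Use a subquery: WHERE gpa = (SELECT MAX(gpa) FROM students)

Corrected query:
SELECT major, gpa FROM students WHERE gpa = (SELECT MAX(gpa) FROM students)

Result:
major | gpa
------+----
Art   | 3.8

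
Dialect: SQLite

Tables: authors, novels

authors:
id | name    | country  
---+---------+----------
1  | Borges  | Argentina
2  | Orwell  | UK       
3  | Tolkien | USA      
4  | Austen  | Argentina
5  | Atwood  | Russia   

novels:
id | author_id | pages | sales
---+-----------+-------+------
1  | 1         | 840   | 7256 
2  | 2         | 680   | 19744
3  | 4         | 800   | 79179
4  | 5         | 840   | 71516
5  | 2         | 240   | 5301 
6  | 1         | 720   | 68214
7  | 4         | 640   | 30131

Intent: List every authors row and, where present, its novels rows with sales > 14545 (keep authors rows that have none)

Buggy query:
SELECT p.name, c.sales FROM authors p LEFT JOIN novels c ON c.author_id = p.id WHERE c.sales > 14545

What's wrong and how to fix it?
Bug: Filtering c.sales in WHERE discards the NULL rows produced by LEFT JOIN, turning it into an inner join

Fix: Move the right-table condition into the ON clause so unmatched parents are kept

Corrected query:
SELECT p.name, c.sales FROM authors p LEFT JOIN novels c ON c.author_id = p.id AND c.sales > 14545

Result:
name    | sales
--------+------
Borges  | 68214
Orwell  | 19744
Tolkien | NULL 
Austen  | 30131
Austen  | 79179
Atwood  | 71516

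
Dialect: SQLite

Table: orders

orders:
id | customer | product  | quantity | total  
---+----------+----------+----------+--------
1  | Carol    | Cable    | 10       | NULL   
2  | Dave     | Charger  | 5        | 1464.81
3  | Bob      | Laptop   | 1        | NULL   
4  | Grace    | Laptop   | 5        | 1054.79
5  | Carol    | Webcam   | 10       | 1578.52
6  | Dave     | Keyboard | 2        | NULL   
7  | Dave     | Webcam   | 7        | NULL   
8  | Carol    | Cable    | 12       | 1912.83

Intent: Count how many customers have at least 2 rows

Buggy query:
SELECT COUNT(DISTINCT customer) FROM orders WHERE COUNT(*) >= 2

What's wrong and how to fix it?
Bug: WHERE filters individual rows, not groups, so a group-level COUNT is invalid there

Fix: Group first with HAVING COUNT(*) >= 2, then COUNT the resulting groups

Corrected query:
SELECT COUNT(*) FROM (SELECT customer FROM orders GROUP BY customer HAVING COUNT(*) >= 2)

Result:
COUNT(*)
--------
2       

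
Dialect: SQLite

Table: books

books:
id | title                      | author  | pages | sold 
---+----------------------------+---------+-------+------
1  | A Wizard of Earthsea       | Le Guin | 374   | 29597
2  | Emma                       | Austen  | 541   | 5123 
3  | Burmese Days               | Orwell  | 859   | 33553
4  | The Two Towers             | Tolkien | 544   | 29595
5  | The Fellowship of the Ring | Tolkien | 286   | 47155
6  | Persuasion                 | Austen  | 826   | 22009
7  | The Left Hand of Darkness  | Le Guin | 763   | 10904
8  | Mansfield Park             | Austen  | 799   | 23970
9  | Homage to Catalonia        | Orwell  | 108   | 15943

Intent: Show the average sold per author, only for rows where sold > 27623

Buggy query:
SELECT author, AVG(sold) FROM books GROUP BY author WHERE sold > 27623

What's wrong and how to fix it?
Bug: WHERE cannot follow GROUP BY

Fix: Place WHERE between FROM and GROUP BY

Corrected query:
SELECT author, AVG(sold) FROM books WHERE sold > 27623 GROUP BY author

Result:
author  | AVG(sold)
--------+----------
Le Guin | 29597    
Orwell  | 33553    
Tolkien | 38375    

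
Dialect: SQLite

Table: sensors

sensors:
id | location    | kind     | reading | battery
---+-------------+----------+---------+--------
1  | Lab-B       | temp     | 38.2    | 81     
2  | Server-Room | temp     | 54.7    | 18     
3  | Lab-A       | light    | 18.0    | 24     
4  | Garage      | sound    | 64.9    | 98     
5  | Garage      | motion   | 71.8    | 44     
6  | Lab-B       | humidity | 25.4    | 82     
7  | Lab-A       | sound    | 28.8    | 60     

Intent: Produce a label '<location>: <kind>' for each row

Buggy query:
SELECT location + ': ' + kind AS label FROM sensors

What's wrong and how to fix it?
Bug: SQLite uses || for string concatenation; + coerces text to numbers (yielding 0)

Fix: Use the || operator for string concatenation

Corrected query:
SELECT location || ': ' || kind AS label FROM sensors

Result:
label            
-----------------
Lab-B: temp      
Server-Room: temp
Lab-A: light     
Garage: sound    
Garage: motion   
Lab-B: humidity  
Lab-A: sound     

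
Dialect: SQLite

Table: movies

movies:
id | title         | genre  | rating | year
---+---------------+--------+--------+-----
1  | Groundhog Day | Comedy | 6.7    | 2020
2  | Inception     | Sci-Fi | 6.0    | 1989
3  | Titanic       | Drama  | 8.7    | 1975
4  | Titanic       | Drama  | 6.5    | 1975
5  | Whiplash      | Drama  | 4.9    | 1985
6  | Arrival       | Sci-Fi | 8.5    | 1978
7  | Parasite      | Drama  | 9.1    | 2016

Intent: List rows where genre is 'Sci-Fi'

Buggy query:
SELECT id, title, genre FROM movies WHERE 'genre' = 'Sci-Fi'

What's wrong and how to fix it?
Bug: 'genre' in single quotes is a string literal, not the column; the comparison is literal-vs-literal and never true

Fix: Reference the column as genre without single quotes

Corrected query:
SELECT id, title, genre FROM movies WHERE genre = 'Sci-Fi'

Result:
id | title     | genre 
---+-----------+-------
2  | Inception | Sci-Fi
6  | Arrival   | Sci-Fi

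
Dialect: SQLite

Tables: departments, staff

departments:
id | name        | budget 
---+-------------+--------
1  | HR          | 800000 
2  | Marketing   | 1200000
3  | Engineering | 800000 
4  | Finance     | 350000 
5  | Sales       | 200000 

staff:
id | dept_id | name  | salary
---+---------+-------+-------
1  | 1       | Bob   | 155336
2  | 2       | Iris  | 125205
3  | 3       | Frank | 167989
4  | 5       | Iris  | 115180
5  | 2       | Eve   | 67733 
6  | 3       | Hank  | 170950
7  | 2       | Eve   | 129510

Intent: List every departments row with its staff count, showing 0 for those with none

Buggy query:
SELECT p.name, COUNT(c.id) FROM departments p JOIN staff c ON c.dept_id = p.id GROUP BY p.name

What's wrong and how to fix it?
Bug: INNER JOIN drops departments rows that have no matching staff rows

Fix: Use LEFT JOIN so parents without children still appear (COUNT(c.id) gives 0)

Corrected query:
SELECT p.name, COUNT(c.id) FROM departments p LEFT JOIN staff c ON c.dept_id = p.id GROUP BY p.name

Result:
name        | COUNT(c.id)
------------+------------
Engineering | 2          
Finance     | 0          
HR          | 1          
Marketing   | 3          
Sales       | 1          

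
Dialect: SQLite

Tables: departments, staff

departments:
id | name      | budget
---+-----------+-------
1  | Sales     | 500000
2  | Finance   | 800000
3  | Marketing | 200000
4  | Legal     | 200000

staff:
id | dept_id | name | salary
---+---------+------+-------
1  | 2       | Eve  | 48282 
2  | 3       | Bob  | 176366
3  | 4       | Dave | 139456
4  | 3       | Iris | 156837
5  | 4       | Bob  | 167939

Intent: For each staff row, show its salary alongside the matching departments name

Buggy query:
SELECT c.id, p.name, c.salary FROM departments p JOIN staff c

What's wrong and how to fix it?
Bug: Missing join condition: each staff row is matched to all departments rows instead of just its own

Fix: Specify the join condition linking the foreign key to the parent id

Corrected query:
SELECT c.id, p.name, c.salary FROM departments p JOIN staff c ON c.dept_id = p.id

Result:
id | name      | salary
---+-----------+-------
1  | Finance   | 48282 
2  | Marketing | 176366
3  | Legal     | 139456
4  | Marketing | 156837
5  | Legal     | 167939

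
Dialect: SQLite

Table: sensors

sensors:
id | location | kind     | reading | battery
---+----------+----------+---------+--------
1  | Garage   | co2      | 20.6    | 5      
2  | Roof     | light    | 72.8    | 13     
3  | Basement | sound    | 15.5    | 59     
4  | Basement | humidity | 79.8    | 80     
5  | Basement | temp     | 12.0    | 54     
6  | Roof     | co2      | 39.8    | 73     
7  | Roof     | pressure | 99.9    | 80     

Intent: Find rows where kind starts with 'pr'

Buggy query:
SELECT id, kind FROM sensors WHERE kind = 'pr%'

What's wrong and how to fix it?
Bug: '=' compares the literal string including the % character; pattern matching needs LIKE

Fix: Replace '=' with LIKE so 'pr%' is treated as a pattern

Corrected query:
SELECT id, kind FROM sensors WHERE kind LIKE 'pr%'

Result:
id | kind    
---+---------
7  | pressure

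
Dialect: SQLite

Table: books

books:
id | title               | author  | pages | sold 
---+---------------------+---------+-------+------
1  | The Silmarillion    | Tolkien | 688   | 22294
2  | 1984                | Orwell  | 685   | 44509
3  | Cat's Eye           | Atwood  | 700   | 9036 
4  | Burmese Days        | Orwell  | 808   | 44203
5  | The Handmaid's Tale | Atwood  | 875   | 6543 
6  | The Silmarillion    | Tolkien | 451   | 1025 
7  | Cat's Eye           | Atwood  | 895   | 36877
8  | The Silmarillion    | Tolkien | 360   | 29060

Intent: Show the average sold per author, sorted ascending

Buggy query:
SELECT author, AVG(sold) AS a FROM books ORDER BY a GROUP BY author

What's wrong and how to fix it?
Bug: GROUP BY must precede ORDER BY

Fix: Reorder: SELECT … FROM … GROUP BY … ORDER BY …

Corrected query:
SELECT author, AVG(sold) AS a FROM books GROUP BY author ORDER BY a

Result:
author  | a           
--------+-------------
Tolkien | 17459.666667
Atwood  | 17485.333333
Orwell  | 44356       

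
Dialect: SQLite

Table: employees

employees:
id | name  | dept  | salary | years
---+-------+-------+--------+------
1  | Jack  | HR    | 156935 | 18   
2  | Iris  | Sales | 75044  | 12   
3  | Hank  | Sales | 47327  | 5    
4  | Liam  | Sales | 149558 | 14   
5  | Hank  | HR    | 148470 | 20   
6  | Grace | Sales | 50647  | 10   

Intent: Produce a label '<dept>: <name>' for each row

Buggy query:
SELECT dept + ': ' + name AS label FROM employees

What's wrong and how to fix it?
Bug: SQLite uses || for string concatenation; + coerces text to numbers (yielding 0)

Fix: Use the || operator for string concatenation

Corrected query:
SELECT dept || ': ' || name AS label FROM employees

Result:
label       
------------
HR: Jack    
Sales: Iris 
Sales: Hank 
Sales: Liam 
HR: Hank    
Sales: Grace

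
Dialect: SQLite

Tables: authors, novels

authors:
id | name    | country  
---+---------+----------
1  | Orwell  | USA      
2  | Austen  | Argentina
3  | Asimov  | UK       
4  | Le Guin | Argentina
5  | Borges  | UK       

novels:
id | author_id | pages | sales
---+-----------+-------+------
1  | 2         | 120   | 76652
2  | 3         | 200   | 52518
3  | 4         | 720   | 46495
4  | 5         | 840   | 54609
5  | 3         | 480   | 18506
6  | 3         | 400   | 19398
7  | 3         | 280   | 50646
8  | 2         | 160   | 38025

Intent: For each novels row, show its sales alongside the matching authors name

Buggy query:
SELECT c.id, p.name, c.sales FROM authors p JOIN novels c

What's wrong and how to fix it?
Bug: JOIN with no ON clause produces a cartesian product; every novels row pairs with every authors row

Fix: Add ON c.author_id = p.id to the JOIN

Corrected query:
SELECT c.id, p.name, c.sales FROM authors p JOIN novels c ON c.author_id = p.id

Result:
id | name    | sales
---+---------+------
1  | Austen  | 76652
2  | Asimov  | 52518
3  | Le Guin | 46495
4  | Borges  | 54609
5  | Asimov  | 18506
6  | Asimov  | 19398
7  | Asimov  | 50646
8  | Austen  | 38025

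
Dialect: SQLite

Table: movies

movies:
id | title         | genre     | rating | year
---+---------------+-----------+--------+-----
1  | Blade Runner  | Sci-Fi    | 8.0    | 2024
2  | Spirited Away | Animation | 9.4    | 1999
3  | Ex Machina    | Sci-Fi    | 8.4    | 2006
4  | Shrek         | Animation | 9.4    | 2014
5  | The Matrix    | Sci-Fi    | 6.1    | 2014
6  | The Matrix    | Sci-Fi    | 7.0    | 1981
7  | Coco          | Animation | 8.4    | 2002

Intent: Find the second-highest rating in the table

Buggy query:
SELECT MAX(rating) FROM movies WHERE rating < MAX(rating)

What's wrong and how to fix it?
Bug: The inner MAX is an aggregate inside WHERE, which is not allowed

Fix: Compute the overall MAX in a subquery, then take MAX of rows below it

Corrected query:
SELECT MAX(rating) FROM movies WHERE rating < (SELECT MAX(rating) FROM movies)

Result:
MAX(rating)
-----------
8.4        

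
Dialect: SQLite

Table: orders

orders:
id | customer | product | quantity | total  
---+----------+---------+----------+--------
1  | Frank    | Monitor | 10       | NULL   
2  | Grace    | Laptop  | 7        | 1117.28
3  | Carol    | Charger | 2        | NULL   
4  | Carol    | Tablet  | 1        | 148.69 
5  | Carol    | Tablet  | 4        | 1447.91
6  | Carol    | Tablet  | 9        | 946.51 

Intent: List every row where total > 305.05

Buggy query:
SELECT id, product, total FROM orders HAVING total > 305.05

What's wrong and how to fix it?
Bug: HAVING filters the output of aggregation, but this query has no GROUP BY and no aggregate functions, so SQLite rejects it (HAVING clause on a non-aggregate query); the condition here is per row

Fix: Replace HAVING with WHERE since the condition applies to individual rows

Corrected query:
SELECT id, product, total FROM orders WHERE total > 305.05

Result:
id | product | total  
---+---------+--------
2  | Laptop  | 1117.28
5  | Tablet  | 1447.91
6  | Tablet  | 946.51 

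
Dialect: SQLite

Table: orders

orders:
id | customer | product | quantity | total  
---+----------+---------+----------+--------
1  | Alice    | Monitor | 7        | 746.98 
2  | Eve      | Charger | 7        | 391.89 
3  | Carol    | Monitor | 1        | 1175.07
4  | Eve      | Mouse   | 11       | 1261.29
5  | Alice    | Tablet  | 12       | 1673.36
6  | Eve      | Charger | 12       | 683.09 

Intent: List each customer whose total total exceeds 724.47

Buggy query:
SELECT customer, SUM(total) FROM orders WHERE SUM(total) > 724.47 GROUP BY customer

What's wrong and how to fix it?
Bug: SUM(total) is an aggregate, but WHERE filters rows before aggregation

Fix: Use HAVING (which filters groups after aggregation) instead of WHERE

Corrected query:
SELECT customer, SUM(total) FROM orders GROUP BY customer HAVING SUM(total) > 724.47

Result:
customer | SUM(total)
---------+-----------
Alice    | 2420.34   
Carol    | 1175.07   
Eve      | 2336.27   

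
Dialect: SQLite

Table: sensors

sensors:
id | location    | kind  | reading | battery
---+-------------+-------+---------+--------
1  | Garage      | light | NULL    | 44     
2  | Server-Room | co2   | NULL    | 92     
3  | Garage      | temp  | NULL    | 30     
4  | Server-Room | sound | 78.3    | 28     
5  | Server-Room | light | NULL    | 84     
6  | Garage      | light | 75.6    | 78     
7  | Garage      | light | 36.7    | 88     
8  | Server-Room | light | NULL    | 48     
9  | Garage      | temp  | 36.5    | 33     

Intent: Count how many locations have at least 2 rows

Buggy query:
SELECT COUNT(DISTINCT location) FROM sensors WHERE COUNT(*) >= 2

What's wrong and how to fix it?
Bug: COUNT(*) cannot appear in WHERE; the per-group count doesn't exist yet

Fix: Use a subquery that GROUPs and filters with HAVING, then count its rows

Corrected query:
SELECT COUNT(*) FROM (SELECT location FROM sensors GROUP BY location HAVING COUNT(*) >= 2)

Result:
COUNT(*)
--------
2       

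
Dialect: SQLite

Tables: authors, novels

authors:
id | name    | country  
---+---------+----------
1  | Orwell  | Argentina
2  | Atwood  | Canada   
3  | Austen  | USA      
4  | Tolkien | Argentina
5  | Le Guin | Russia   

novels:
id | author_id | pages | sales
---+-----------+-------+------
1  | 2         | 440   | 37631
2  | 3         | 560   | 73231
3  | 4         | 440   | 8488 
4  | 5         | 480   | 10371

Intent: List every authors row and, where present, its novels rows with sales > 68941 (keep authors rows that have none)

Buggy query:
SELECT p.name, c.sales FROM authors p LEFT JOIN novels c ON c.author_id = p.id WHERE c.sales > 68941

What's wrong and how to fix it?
Bug: Filtering c.sales in WHERE discards the NULL rows produced by LEFT JOIN, turning it into an inner join

Fix: Move the right-table condition into the ON clause so unmatched parents are kept

Corrected query:
SELECT p.name, c.sales FROM authors p LEFT JOIN novels c ON c.author_id = p.id AND c.sales > 68941

Result:
name    | sales
--------+------
Orwell  | NULL 
Atwood  | NULL 
Austen  | 73231
Tolkien | NULL 
Le Guin | NULL 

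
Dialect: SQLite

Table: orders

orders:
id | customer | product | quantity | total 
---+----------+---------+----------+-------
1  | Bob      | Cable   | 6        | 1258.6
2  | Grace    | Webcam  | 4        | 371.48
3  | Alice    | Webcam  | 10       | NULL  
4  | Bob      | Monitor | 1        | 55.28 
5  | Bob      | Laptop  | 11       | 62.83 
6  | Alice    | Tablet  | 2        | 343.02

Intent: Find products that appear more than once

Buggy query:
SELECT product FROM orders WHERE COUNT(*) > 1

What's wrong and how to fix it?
Bug: COUNT(*) is an aggregate and cannot be used in WHERE

Fix: Group first, then use HAVING for the count condition

Corrected query:
SELECT product FROM orders GROUP BY product HAVING COUNT(*) > 1

Result:
product
-------
Webcam 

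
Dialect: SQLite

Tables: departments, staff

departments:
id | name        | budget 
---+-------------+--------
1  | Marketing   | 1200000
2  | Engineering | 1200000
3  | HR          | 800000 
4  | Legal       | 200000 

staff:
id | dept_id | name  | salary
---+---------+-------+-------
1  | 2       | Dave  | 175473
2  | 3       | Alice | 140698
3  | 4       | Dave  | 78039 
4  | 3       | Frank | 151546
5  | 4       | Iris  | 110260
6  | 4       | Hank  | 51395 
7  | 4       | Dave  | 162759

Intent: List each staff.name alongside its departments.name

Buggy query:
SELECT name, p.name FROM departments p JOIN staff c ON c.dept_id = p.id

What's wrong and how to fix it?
Bug: Both tables have a 'name' column; the unqualified reference is ambiguous

Fix: Qualify the column with its table alias (c.name)

Corrected query:
SELECT c.name, p.name FROM departments p JOIN staff c ON c.dept_id = p.id

Result:
name  | name       
------+------------
Dave  | Engineering
Alice | HR         
Dave  | Legal      
Frank | HR         
Iris  | Legal      
Hank  | Legal      
Dave  | Legal      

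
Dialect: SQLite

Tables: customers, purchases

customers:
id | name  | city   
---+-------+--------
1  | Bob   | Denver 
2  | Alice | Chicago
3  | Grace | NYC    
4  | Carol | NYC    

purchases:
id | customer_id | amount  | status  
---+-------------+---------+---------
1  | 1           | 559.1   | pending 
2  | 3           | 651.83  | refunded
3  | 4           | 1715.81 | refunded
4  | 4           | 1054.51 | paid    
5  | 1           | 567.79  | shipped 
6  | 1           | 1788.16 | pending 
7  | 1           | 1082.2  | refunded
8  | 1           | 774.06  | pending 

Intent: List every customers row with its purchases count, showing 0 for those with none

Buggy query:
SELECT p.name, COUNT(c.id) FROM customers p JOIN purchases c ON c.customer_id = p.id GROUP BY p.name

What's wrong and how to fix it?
Bug: An inner join excludes parents with zero children

Fix: Use LEFT JOIN so parents without children still appear (COUNT(c.id) gives 0)

Corrected query:
SELECT p.name, COUNT(c.id) FROM customers p LEFT JOIN purchases c ON c.customer_id = p.id GROUP BY p.name

Result:
name  | COUNT(c.id)
------+------------
Alice | 0          
Bob   | 5          
Carol | 2          
Grace | 1          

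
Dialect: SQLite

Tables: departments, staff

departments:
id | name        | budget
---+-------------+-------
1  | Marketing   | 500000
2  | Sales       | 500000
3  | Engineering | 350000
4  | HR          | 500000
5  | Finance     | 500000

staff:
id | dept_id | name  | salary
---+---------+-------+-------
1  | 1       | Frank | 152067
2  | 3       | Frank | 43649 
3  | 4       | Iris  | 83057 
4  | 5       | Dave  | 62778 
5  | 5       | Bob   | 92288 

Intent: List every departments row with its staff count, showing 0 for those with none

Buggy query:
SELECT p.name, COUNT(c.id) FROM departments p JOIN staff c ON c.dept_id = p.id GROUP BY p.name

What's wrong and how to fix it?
Bug: An inner join excludes parents with zero children

Fix: Switch to LEFT JOIN to retain unmatched parent rows

Corrected query:
SELECT p.name, COUNT(c.id) FROM departments p LEFT JOIN staff c ON c.dept_id = p.id GROUP BY p.name

Result:
name        | COUNT(c.id)
------------+------------
Engineering | 1          
Finance     | 2          
HR          | 1          
Marketing   | 1          
Sales       | 0          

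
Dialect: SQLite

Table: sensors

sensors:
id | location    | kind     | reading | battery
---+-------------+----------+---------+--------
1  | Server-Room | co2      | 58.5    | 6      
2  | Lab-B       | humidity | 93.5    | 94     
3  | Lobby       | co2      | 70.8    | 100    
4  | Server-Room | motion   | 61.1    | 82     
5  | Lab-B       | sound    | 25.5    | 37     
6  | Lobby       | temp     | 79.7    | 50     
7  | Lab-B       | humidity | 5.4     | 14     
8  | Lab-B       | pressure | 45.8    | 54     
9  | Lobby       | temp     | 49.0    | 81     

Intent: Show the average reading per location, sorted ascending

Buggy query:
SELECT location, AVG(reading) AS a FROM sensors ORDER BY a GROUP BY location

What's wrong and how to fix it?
Bug: GROUP BY must precede ORDER BY

Fix: Move ORDER BY to the end, after GROUP BY

Corrected query:
SELECT location, AVG(reading) AS a FROM sensors GROUP BY location ORDER BY a

Result:
location    | a    
------------+------
Lab-B       | 42.55
Server-Room | 59.8 
Lobby       | 66.5 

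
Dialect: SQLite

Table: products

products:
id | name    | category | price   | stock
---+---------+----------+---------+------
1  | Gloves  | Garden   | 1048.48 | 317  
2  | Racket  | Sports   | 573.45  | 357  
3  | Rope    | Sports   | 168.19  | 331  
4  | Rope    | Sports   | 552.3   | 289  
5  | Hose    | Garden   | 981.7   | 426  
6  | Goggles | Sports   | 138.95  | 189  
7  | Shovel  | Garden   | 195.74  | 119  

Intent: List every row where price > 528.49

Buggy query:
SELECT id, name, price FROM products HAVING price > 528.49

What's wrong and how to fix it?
Bug: This is a non-aggregate query (no GROUP BY, no aggregates), so in SQLite the HAVING clause is invalid here; a row-level condition belongs in WHERE

Fix: Use WHERE for row-level filtering

Corrected query:
SELECT id, name, price FROM products WHERE price > 528.49

Result:
id | name   | price  
---+--------+--------
1  | Gloves | 1048.48
2  | Racket | 573.45 
4  | Rope   | 552.3  
5  | Hose   | 981.7  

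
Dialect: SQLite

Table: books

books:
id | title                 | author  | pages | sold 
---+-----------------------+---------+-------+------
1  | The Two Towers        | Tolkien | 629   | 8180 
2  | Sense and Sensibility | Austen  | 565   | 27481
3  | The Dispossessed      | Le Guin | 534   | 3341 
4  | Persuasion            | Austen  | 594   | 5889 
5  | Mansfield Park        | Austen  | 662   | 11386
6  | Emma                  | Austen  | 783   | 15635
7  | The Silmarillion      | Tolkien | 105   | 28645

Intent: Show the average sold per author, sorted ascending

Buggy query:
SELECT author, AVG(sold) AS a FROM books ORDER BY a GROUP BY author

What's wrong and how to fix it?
Bug: GROUP BY must precede ORDER BY

Fix: Move ORDER BY to the end, after GROUP BY

Corrected query:
SELECT author, AVG(sold) AS a FROM books GROUP BY author ORDER BY a

Result:
author  | a       
--------+---------
Le Guin | 3341    
Austen  | 15097.75
Tolkien | 18412.5 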